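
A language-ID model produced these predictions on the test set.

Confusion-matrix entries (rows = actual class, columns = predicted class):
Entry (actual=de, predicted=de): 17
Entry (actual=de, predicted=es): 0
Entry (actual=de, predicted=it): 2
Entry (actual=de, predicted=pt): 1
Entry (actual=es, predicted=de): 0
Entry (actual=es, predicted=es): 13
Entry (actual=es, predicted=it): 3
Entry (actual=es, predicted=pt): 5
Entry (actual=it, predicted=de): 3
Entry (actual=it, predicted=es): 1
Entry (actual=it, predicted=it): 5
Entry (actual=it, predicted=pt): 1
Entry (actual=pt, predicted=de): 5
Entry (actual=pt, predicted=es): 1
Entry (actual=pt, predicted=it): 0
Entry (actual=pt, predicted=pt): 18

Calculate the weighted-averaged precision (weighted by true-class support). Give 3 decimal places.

0.721

Per-class precision (TP/(TP+FP)):
  de: TP=17, FP=0+3+5=8 → 17/25 = 0.6800
  es: TP=13, FP=0+1+1=2 → 13/15 = 0.8667
  it: TP=5, FP=2+3+0=5 → 5/10 = 0.5000
  pt: TP=18, FP=1+5+1=7 → 18/25 = 0.7200
Weighted-precision = Σ (supportᵢ/N)·precisionᵢ with N=75: (20/75)·0.6800 + (21/75)·0.8667 + (10/75)·0.5000 + (24/75)·0.7200 = 0.721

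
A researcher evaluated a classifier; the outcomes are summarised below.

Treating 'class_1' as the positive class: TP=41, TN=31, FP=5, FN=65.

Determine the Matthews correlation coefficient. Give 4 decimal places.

MCC = (TP·TN − FP·FN) / √((TP+FP)(TP+FN)(TN+FP)(TN+FN))
Numerator = 41·31 − 5·65 = 946
Denominator = √(46·106·36·96) = √16851456 = 4105.0525
MCC = 946 / 4105.0525 = 0.2304

0.2304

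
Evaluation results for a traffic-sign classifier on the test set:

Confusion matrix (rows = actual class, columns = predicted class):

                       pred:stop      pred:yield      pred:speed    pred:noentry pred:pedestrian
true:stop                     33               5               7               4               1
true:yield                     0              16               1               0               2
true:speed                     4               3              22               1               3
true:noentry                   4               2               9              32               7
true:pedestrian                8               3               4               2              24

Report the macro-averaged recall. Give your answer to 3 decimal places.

Per-class recall (TP/(TP+FN)):
  stop: TP=33, FN=5+7+4+1=17 → 33/50 = 0.6600
  yield: TP=16, FN=0+1+0+2=3 → 16/19 = 0.8421
  speed: TP=22, FN=4+3+1+3=11 → 22/33 = 0.6667
  noentry: TP=32, FN=4+2+9+7=22 → 32/54 = 0.5926
  pedestrian: TP=24, FN=8+3+4+2=17 → 24/41 = 0.5854
Macro-recall = mean = (0.6600 + 0.8421 + 0.6667 + 0.5926 + 0.5854) / 5 = 0.669

0.669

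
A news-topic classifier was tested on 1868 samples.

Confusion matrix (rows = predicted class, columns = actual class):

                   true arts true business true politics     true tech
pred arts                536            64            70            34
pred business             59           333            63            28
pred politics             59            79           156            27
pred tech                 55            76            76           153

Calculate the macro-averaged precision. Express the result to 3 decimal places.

0.590

Per-class precision (TP/(TP+FP)):
  arts: TP=536, FP=64+70+34=168 → 536/704 = 0.7614
  business: TP=333, FP=59+63+28=150 → 333/483 = 0.6894
  politics: TP=156, FP=59+79+27=165 → 156/321 = 0.4860
  tech: TP=153, FP=55+76+76=207 → 153/360 = 0.4250
Macro-precision = mean = (0.7614 + 0.6894 + 0.4860 + 0.4250) / 4 = 0.590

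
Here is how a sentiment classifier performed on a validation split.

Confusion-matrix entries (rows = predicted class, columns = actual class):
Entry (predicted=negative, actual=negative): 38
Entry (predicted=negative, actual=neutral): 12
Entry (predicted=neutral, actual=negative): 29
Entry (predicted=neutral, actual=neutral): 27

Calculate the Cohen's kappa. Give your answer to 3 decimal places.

Observed agreement pₒ = trace/N = 65/106 = 0.6132
Expected agreement pₑ = Σ (rowᵢ·colᵢ)/N² = (67·50 + 39·56)/106² = 0.4925
κ = (pₒ − pₑ)/(1 − pₑ) = (0.6132 − 0.4925)/(1 − 0.4925) = 0.238

0.238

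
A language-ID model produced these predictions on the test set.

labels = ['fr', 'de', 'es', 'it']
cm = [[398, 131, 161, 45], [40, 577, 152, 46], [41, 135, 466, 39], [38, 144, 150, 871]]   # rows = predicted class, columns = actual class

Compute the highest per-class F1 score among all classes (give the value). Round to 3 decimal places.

Per-class F1 score (2·TP/(2·TP+FP+FN)):
  fr: TP=398, FP=131+161+45=337, FN=40+41+38=119 → 796/1252 = 0.6358
  de: TP=577, FP=40+152+46=238, FN=131+135+144=410 → 1154/1802 = 0.6404
  es: TP=466, FP=41+135+39=215, FN=161+152+150=463 → 932/1610 = 0.5789
  it: TP=871, FP=38+144+150=332, FN=45+46+39=130 → 1742/2204 = 0.7904
Highest is class 'it' with F1 score = 0.790.

0.790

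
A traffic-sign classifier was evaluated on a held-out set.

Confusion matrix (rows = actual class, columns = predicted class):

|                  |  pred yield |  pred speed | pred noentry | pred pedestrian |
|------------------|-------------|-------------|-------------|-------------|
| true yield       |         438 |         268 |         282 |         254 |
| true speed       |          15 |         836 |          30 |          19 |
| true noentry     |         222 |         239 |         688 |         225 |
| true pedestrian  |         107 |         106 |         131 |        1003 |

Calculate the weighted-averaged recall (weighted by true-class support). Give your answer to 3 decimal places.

Per-class recall (TP/(TP+FN)):
  yield: TP=438, FN=268+282+254=804 → 438/1242 = 0.3527
  speed: TP=836, FN=15+30+19=64 → 836/900 = 0.9289
  noentry: TP=688, FN=222+239+225=686 → 688/1374 = 0.5007
  pedestrian: TP=1003, FN=107+106+131=344 → 1003/1347 = 0.7446
Weighted-recall = Σ (supportᵢ/N)·recallᵢ with N=4863: (1242/4863)·0.3527 + (900/4863)·0.9289 + (1374/4863)·0.5007 + (1347/4863)·0.7446 = 0.610

0.610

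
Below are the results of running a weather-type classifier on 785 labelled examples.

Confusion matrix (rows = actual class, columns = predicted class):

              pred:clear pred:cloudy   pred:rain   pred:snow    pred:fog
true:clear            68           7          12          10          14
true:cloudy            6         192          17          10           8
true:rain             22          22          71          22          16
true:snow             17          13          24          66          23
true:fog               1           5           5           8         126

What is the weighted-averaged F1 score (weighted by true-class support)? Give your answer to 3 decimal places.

Per-class F1 score (2·TP/(2·TP+FP+FN)):
  clear: TP=68, FP=6+22+17+1=46, FN=7+12+10+14=43 → 136/225 = 0.6044
  cloudy: TP=192, FP=7+22+13+5=47, FN=6+17+10+8=41 → 384/472 = 0.8136
  rain: TP=71, FP=12+17+24+5=58, FN=22+22+22+16=82 → 142/282 = 0.5035
  snow: TP=66, FP=10+10+22+8=50, FN=17+13+24+23=77 → 132/259 = 0.5097
  fog: TP=126, FP=14+8+16+23=61, FN=1+5+5+8=19 → 252/332 = 0.7590
Weighted-F1 score = Σ (supportᵢ/N)·F1 scoreᵢ with N=785: (111/785)·0.6044 + (233/785)·0.8136 + (153/785)·0.5035 + (143/785)·0.5097 + (145/785)·0.7590 = 0.658

0.658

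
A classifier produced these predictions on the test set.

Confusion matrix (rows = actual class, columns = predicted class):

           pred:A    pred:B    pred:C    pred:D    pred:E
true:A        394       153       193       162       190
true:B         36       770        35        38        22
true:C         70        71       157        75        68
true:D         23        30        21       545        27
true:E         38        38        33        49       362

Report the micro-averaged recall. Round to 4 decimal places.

Micro-averaging pools counts across classes: ΣTP=2228, ΣFP=1372, ΣFN=1372.
Micro-recall = TP/(TP+FN) on pooled counts = 0.6189 (equals overall accuracy in single-label multiclass).

0.6189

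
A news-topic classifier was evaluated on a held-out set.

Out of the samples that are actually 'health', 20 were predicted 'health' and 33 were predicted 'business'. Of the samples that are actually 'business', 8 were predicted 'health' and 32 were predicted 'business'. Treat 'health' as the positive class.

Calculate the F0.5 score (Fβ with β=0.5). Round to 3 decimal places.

0.606

Fβ = (1+β²)·TP / ((1+β²)·TP + β²·FN + FP), with β²=1/4
= 1.25·20 / (1.25·20 + 0.25·33 + 8) = 0.606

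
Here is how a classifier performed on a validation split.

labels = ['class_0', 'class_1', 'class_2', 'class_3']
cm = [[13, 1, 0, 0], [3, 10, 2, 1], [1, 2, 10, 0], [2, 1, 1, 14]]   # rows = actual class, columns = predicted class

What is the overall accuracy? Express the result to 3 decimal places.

Accuracy = trace / total = (13+10+10+14=47) / 61 = 47/61 = 0.770

0.770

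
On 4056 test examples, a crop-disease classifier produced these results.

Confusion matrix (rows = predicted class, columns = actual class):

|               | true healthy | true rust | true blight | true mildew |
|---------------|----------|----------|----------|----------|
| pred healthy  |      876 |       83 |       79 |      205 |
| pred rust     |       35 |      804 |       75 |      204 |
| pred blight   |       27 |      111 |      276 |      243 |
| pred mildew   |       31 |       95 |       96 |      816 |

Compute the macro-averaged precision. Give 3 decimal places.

Per-class precision (TP/(TP+FP)):
  healthy: TP=876, FP=83+79+205=367 → 876/1243 = 0.7047
  rust: TP=804, FP=35+75+204=314 → 804/1118 = 0.7191
  blight: TP=276, FP=27+111+243=381 → 276/657 = 0.4201
  mildew: TP=816, FP=31+95+96=222 → 816/1038 = 0.7861
Macro-precision = mean = (0.7047 + 0.7191 + 0.4201 + 0.7861) / 4 = 0.658

0.658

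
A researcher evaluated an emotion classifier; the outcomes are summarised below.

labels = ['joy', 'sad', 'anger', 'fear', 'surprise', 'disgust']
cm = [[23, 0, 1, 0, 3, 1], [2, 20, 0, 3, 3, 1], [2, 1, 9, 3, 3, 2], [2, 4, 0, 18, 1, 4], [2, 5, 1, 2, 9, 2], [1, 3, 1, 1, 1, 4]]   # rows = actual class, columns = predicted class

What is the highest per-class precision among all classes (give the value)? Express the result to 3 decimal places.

0.750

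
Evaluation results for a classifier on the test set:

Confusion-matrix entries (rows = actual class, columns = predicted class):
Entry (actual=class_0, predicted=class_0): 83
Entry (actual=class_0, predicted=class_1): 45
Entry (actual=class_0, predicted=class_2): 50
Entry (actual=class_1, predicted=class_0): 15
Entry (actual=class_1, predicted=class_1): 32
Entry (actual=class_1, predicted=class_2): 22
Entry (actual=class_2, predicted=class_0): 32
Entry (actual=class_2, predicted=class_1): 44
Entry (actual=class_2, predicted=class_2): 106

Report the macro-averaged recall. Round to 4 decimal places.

0.5042

Per-class recall (TP/(TP+FN)):
  class_0: TP=83, FN=45+50=95 → 83/178 = 0.46629
  class_1: TP=32, FN=15+22=37 → 32/69 = 0.46377
  class_2: TP=106, FN=32+44=76 → 106/182 = 0.58242
Macro-recall = mean = (0.46629 + 0.46377 + 0.58242) / 3 = 0.5042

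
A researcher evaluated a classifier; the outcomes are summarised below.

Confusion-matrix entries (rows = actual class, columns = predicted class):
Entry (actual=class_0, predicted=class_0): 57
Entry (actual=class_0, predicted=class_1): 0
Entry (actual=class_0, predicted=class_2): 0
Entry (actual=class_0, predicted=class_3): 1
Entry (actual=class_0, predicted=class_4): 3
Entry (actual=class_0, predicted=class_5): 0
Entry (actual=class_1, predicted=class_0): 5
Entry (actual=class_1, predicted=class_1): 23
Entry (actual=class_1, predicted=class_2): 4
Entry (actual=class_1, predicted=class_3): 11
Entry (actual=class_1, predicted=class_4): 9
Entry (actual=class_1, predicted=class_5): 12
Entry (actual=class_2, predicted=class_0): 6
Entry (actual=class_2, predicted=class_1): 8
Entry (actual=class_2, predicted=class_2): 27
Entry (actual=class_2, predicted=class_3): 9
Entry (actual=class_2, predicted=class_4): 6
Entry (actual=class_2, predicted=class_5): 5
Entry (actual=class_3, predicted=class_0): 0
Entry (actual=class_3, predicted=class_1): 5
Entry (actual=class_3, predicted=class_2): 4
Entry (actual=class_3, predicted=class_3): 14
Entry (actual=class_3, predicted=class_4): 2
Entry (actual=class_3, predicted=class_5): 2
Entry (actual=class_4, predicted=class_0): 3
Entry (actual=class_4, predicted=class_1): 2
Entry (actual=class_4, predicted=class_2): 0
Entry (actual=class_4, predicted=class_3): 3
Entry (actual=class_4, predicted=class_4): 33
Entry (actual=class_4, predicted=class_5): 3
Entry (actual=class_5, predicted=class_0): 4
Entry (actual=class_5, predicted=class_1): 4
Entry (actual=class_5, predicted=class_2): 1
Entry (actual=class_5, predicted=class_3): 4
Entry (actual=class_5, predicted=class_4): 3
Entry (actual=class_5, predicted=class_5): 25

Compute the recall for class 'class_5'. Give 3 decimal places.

One-vs-rest for 'class_5': TP = diagonal; FP = other classes predicted 'class_5'; FN = 'class_5' predicted as other.
recall = TP/(TP+FN).
class_5: TP=25, FN=4+4+1+4+3=16 → 25/41 = 0.6098

0.610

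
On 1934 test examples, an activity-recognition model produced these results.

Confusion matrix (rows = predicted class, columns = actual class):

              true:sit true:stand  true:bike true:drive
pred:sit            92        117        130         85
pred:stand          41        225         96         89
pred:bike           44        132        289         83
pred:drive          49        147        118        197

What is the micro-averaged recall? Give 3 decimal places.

0.415

Micro-averaging pools counts across classes: ΣTP=803, ΣFP=1131, ΣFN=1131.
Micro-recall = TP/(TP+FN) on pooled counts = 0.415 (equals overall accuracy in single-label multiclass).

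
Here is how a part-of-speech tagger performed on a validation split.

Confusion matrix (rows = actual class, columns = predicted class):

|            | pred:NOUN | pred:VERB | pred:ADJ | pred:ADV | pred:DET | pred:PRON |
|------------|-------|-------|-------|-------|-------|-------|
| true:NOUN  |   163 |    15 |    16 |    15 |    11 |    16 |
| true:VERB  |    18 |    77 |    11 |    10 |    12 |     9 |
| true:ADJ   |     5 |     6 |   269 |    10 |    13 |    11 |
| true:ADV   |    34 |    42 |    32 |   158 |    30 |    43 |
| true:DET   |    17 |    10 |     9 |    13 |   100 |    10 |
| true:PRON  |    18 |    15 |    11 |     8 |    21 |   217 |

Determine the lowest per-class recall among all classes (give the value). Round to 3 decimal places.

Per-class recall (TP/(TP+FN)):
  NOUN: TP=163, FN=15+16+15+11+16=73 → 163/236 = 0.6907
  VERB: TP=77, FN=18+11+10+12+9=60 → 77/137 = 0.5620
  ADJ: TP=269, FN=5+6+10+13+11=45 → 269/314 = 0.8567
  ADV: TP=158, FN=34+42+32+30+43=181 → 158/339 = 0.4661
  DET: TP=100, FN=17+10+9+13+10=59 → 100/159 = 0.6289
  PRON: TP=217, FN=18+15+11+8+21=73 → 217/290 = 0.7483
Lowest is class 'ADV' with recall = 0.466.

0.466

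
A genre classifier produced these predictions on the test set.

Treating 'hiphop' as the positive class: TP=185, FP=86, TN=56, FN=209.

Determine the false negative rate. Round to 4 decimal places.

FNR = FN/(FN+TP) = 209/(209+185) = 0.5305

0.5305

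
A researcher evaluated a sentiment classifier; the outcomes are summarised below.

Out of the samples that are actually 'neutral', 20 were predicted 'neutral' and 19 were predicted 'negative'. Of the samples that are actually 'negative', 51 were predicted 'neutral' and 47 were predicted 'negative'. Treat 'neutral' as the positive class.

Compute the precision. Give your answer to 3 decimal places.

0.282

Precision = TP/(TP+FP) = 20/(20+51) = 20/71 = 0.282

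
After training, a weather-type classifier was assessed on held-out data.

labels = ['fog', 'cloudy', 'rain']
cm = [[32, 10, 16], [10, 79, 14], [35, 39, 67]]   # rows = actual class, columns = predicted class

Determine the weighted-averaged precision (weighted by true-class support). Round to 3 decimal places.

0.613

Per-class precision (TP/(TP+FP)):
  fog: TP=32, FP=10+35=45 → 32/77 = 0.4156
  cloudy: TP=79, FP=10+39=49 → 79/128 = 0.6172
  rain: TP=67, FP=16+14=30 → 67/97 = 0.6907
Weighted-precision = Σ (supportᵢ/N)·precisionᵢ with N=302: (58/302)·0.4156 + (103/302)·0.6172 + (141/302)·0.6907 = 0.613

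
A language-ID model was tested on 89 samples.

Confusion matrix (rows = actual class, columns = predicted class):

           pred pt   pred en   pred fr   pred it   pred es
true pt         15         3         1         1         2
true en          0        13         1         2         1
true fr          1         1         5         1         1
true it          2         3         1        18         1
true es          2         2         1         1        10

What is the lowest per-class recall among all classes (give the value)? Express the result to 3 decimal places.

0.556

Per-class recall (TP/(TP+FN)):
  pt: TP=15, FN=3+1+1+2=7 → 15/22 = 0.6818
  en: TP=13, FN=0+1+2+1=4 → 13/17 = 0.7647
  fr: TP=5, FN=1+1+1+1=4 → 5/9 = 0.5556
  it: TP=18, FN=2+3+1+1=7 → 18/25 = 0.7200
  es: TP=10, FN=2+2+1+1=6 → 10/16 = 0.6250
Lowest is class 'fr' with recall = 0.556.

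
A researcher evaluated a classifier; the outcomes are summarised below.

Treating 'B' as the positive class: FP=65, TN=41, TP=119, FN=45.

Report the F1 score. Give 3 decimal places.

0.684

Precision = TP/(TP+FP) = 119/184 = 0.6467
Recall = TP/(TP+FN) = 119/164 = 0.7256
F1 = 2·TP/(2·TP+FP+FN) = 238/348 = 0.684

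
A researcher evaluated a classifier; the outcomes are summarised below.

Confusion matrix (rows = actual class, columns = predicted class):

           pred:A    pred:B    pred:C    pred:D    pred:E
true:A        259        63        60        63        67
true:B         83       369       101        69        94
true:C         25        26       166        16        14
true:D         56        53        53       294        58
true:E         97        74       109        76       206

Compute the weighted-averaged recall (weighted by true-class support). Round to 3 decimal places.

0.507

Per-class recall (TP/(TP+FN)):
  A: TP=259, FN=63+60+63+67=253 → 259/512 = 0.5059
  B: TP=369, FN=83+101+69+94=347 → 369/716 = 0.5154
  C: TP=166, FN=25+26+16+14=81 → 166/247 = 0.6721
  D: TP=294, FN=56+53+53+58=220 → 294/514 = 0.5720
  E: TP=206, FN=97+74+109+76=356 → 206/562 = 0.3665
Weighted-recall = Σ (supportᵢ/N)·recallᵢ with N=2551: (512/2551)·0.5059 + (716/2551)·0.5154 + (247/2551)·0.6721 + (514/2551)·0.5720 + (562/2551)·0.3665 = 0.507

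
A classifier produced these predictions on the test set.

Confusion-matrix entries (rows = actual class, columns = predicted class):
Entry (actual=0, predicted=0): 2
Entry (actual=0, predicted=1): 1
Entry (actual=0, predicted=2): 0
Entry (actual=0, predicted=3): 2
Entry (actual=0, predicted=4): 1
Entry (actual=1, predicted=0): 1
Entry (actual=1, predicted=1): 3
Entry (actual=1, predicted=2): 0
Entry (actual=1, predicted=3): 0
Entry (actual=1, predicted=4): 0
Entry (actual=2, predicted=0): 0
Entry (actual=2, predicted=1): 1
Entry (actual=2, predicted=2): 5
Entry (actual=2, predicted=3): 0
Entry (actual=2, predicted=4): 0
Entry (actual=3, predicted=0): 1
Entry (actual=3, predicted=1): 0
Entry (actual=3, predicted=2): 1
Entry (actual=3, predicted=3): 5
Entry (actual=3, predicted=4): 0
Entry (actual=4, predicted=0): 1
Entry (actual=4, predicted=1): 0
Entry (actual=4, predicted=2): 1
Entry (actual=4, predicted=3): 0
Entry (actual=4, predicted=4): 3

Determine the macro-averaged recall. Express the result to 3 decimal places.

0.646

Per-class recall (TP/(TP+FN)):
  0: TP=2, FN=1+0+2+1=4 → 2/6 = 0.3333
  1: TP=3, FN=1+0+0+0=1 → 3/4 = 0.7500
  2: TP=5, FN=0+1+0+0=1 → 5/6 = 0.8333
  3: TP=5, FN=1+0+1+0=2 → 5/7 = 0.7143
  4: TP=3, FN=1+0+1+0=2 → 3/5 = 0.6000
Macro-recall = mean = (0.3333 + 0.7500 + 0.8333 + 0.7143 + 0.6000) / 5 = 0.646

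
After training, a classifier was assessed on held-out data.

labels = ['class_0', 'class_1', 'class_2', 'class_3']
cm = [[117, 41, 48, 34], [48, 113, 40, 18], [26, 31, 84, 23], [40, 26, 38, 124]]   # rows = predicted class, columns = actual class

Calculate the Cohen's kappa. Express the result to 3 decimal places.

0.352

Observed agreement pₒ = trace/N = 438/851 = 0.5147
Expected agreement pₑ = Σ (rowᵢ·colᵢ)/N² = (231·240 + 211·219 + 210·164 + 199·228)/851² = 0.2506
κ = (pₒ − pₑ)/(1 − pₑ) = (0.5147 − 0.2506)/(1 − 0.2506) = 0.352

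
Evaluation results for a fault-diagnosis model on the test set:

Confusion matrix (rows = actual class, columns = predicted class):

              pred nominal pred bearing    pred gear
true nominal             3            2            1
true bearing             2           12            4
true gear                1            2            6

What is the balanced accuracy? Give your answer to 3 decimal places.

0.611

Balanced accuracy = mean of per-class recall.
  nominal: recall = 3/6 = 0.5000
  bearing: recall = 12/18 = 0.6667
  gear: recall = 6/9 = 0.6667
Mean = (0.5000 + 0.6667 + 0.6667) / 3 = 0.611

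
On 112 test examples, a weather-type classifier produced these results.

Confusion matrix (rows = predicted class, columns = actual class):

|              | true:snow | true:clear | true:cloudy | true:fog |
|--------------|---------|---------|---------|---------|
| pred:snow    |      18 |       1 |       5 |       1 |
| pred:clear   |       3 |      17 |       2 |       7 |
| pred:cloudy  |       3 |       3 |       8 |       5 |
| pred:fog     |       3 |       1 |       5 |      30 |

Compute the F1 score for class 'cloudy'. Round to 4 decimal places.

0.4103

Take TP from the diagonal, FP from the rest of the 'cloudy' prediction marginal, FN from the rest of the 'cloudy' actual marginal.
F1 score = 2·TP/(2·TP+FP+FN).
cloudy: TP=8, FP=3+3+5=11, FN=5+2+5=12 → 16/39 = 0.41026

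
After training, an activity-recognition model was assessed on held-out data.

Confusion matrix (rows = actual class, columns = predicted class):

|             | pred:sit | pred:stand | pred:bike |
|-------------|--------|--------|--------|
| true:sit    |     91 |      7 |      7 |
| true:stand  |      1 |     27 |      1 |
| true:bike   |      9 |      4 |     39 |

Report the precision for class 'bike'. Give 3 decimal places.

0.830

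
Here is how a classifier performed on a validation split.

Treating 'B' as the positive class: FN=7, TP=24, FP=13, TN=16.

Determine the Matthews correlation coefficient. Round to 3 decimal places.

0.335

MCC = (TP·TN − FP·FN) / √((TP+FP)(TP+FN)(TN+FP)(TN+FN))
Numerator = 24·16 − 13·7 = 293
Denominator = √(37·31·29·23) = √765049 = 874.6708
MCC = 293 / 874.6708 = 0.335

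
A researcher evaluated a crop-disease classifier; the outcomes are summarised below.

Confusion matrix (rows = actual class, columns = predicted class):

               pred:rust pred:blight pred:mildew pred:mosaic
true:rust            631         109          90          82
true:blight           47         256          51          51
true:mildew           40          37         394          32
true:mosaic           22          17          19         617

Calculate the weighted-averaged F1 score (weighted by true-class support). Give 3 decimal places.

Per-class F1 score (2·TP/(2·TP+FP+FN)):
  rust: TP=631, FP=47+40+22=109, FN=109+90+82=281 → 1262/1652 = 0.7639
  blight: TP=256, FP=109+37+17=163, FN=47+51+51=149 → 512/824 = 0.6214
  mildew: TP=394, FP=90+51+19=160, FN=40+37+32=109 → 788/1057 = 0.7455
  mosaic: TP=617, FP=82+51+32=165, FN=22+17+19=58 → 1234/1457 = 0.8469
Weighted-F1 score = Σ (supportᵢ/N)·F1 scoreᵢ with N=2495: (912/2495)·0.7639 + (405/2495)·0.6214 + (503/2495)·0.7455 + (675/2495)·0.8469 = 0.760

0.760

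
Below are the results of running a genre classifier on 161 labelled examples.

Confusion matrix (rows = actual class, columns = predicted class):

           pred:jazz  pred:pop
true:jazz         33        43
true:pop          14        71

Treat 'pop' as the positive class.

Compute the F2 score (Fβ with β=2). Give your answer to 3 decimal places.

Fβ = (1+β²)·TP / ((1+β²)·TP + β²·FN + FP), with β²=4
= 5·71 / (5·71 + 4·14 + 43) = 0.782

0.782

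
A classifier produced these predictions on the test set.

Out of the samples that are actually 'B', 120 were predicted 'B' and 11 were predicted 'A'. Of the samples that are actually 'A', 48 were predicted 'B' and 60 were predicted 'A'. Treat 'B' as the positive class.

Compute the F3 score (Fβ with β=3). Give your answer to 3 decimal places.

0.891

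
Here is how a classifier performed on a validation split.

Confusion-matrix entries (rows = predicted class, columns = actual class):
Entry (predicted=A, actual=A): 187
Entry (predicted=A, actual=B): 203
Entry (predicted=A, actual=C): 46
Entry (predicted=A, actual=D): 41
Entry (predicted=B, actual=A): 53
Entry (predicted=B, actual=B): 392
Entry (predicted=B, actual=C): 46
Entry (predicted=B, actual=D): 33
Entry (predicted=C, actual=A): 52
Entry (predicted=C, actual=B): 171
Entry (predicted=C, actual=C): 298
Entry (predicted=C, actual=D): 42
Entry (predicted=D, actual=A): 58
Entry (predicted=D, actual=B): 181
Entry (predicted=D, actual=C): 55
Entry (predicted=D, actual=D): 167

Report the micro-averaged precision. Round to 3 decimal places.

0.516

Micro-averaging pools counts across classes: ΣTP=1044, ΣFP=981, ΣFN=981.
Micro-precision = TP/(TP+FP) on pooled counts = 0.516 (equals overall accuracy in single-label multiclass).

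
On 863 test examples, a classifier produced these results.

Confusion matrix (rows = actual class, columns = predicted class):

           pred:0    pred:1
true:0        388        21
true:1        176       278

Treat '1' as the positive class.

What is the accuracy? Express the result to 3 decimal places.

Accuracy = (TP+TN)/N = (278+388)/863 = 0.772

0.772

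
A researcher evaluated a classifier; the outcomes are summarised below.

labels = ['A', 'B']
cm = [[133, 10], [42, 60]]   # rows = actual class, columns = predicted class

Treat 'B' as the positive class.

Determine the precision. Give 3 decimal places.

Precision = TP/(TP+FP) = 60/(60+10) = 60/70 = 0.857

0.857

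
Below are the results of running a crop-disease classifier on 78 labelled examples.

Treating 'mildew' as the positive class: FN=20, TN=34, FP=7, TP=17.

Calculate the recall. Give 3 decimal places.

0.459

Recall = TP/(TP+FN) = 17/(17+20) = 17/37 = 0.459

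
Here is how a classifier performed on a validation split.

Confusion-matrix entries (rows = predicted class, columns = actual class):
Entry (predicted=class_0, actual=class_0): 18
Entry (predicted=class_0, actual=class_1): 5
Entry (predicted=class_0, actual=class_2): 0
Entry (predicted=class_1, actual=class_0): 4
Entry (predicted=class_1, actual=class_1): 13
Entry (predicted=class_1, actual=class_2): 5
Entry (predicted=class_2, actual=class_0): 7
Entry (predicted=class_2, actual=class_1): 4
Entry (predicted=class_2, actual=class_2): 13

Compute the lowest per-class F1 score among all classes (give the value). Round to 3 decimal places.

Per-class F1 score (2·TP/(2·TP+FP+FN)):
  class_0: TP=18, FP=5+0=5, FN=4+7=11 → 36/52 = 0.6923
  class_1: TP=13, FP=4+5=9, FN=5+4=9 → 26/44 = 0.5909
  class_2: TP=13, FP=7+4=11, FN=0+5=5 → 26/42 = 0.6190
Lowest is class 'class_1' with F1 score = 0.591.

0.591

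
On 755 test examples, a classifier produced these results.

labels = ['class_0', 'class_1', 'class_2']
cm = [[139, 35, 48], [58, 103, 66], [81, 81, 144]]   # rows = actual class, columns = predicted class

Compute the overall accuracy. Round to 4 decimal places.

Accuracy = trace / total = (139+103+144=386) / 755 = 386/755 = 0.5113

0.5113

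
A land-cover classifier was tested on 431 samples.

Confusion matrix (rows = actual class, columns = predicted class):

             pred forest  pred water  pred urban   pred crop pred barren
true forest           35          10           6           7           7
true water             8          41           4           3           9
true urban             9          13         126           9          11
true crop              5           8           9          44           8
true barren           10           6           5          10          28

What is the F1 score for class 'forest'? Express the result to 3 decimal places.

0.530

F1 score = 2·TP/(2·TP+FP+FN).
forest: TP=35, FP=8+9+5+10=32, FN=10+6+7+7=30 → 70/132 = 0.5303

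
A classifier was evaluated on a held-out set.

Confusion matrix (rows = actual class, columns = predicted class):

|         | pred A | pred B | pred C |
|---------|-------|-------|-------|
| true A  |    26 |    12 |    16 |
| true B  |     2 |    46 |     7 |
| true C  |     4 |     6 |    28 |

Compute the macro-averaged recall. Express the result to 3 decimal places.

Per-class recall (TP/(TP+FN)):
  A: TP=26, FN=12+16=28 → 26/54 = 0.4815
  B: TP=46, FN=2+7=9 → 46/55 = 0.8364
  C: TP=28, FN=4+6=10 → 28/38 = 0.7368
Macro-recall = mean = (0.4815 + 0.8364 + 0.7368) / 3 = 0.685

0.685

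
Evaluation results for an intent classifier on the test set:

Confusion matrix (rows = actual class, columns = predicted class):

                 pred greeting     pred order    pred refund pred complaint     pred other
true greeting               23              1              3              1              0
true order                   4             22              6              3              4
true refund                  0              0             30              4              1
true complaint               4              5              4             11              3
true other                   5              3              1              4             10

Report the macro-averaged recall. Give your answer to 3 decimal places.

0.617

Per-class recall (TP/(TP+FN)):
  greeting: TP=23, FN=1+3+1+0=5 → 23/28 = 0.8214
  order: TP=22, FN=4+6+3+4=17 → 22/39 = 0.5641
  refund: TP=30, FN=0+0+4+1=5 → 30/35 = 0.8571
  complaint: TP=11, FN=4+5+4+3=16 → 11/27 = 0.4074
  other: TP=10, FN=5+3+1+4=13 → 10/23 = 0.4348
Macro-recall = mean = (0.8214 + 0.5641 + 0.8571 + 0.4074 + 0.4348) / 5 = 0.617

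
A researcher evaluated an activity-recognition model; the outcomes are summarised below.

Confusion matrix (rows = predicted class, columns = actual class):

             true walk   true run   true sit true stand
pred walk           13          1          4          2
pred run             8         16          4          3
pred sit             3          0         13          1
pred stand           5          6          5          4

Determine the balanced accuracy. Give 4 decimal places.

Balanced accuracy = mean of per-class recall.
  walk: recall = 13/29 = 0.44828
  run: recall = 16/23 = 0.69565
  sit: recall = 13/26 = 0.50000
  stand: recall = 4/10 = 0.40000
Mean = (0.44828 + 0.69565 + 0.50000 + 0.40000) / 4 = 0.5110

0.5110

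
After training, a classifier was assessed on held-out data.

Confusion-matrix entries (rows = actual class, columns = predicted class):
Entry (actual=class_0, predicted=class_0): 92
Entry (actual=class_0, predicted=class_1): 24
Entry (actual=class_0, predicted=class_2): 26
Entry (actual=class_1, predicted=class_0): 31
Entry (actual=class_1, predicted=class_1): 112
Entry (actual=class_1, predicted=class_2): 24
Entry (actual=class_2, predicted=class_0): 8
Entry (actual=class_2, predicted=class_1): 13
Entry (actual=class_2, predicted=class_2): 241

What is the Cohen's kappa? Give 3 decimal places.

Observed agreement pₒ = trace/N = 445/571 = 0.7793
Expected agreement pₑ = Σ (rowᵢ·colᵢ)/N² = (142·131 + 167·149 + 262·291)/571² = 0.3672
κ = (pₒ − pₑ)/(1 − pₑ) = (0.7793 − 0.3672)/(1 − 0.3672) = 0.651

0.651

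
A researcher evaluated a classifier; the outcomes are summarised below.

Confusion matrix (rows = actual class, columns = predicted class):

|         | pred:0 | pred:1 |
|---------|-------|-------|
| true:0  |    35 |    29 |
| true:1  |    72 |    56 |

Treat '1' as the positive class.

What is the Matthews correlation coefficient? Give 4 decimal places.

MCC = (TP·TN − FP·FN) / √((TP+FP)(TP+FN)(TN+FP)(TN+FN))
Numerator = 56·35 − 29·72 = -128
Denominator = √(85·128·64·107) = √74506240 = 8631.6997
MCC = -128 / 8631.6997 = -0.0148

-0.0148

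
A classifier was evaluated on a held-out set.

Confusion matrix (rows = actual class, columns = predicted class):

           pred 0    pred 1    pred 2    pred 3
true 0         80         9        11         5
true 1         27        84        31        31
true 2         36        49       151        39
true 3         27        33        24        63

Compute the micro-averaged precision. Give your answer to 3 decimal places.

0.540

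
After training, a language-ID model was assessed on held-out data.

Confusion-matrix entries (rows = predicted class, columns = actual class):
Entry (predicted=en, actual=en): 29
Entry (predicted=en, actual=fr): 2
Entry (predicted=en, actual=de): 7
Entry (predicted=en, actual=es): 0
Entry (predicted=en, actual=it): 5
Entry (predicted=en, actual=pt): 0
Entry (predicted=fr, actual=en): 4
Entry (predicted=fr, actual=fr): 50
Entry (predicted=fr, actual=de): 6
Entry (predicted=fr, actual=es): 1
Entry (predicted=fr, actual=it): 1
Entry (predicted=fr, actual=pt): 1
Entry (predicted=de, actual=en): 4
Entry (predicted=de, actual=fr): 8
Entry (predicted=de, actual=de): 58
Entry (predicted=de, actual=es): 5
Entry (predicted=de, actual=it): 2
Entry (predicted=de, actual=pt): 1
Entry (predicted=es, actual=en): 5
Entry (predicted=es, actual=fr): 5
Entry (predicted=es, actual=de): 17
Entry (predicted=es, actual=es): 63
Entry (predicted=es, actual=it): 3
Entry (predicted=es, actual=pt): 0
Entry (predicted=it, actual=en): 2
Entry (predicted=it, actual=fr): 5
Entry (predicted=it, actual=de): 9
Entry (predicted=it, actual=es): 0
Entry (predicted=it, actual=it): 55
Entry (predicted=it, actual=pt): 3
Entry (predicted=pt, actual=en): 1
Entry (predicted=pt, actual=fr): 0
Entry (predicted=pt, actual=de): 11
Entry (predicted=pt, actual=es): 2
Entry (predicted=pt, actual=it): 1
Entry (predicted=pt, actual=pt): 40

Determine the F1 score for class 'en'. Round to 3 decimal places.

Treat 'en' as positive and all other classes as negative.
F1 score = 2·TP/(2·TP+FP+FN).
en: TP=29, FP=2+7+0+5+0=14, FN=4+4+5+2+1=16 → 58/88 = 0.6591

0.659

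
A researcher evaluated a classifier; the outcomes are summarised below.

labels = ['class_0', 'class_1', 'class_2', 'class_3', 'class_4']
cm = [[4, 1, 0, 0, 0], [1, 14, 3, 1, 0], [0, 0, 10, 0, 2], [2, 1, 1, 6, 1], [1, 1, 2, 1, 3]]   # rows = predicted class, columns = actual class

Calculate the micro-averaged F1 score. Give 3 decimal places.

Micro-averaging pools counts across classes: ΣTP=37, ΣFP=18, ΣFN=18.
Micro-F1 score = 2·TP/(2·TP+FP+FN) on pooled counts = 0.673 (equals overall accuracy in single-label multiclass).

0.673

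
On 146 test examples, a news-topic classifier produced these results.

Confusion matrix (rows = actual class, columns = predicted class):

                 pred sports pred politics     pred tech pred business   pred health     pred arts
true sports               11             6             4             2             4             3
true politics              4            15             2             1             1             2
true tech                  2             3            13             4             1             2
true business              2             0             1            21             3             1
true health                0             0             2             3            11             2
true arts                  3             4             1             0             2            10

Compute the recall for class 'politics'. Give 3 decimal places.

0.600

One-vs-rest for 'politics': TP = diagonal; FP = other classes predicted 'politics'; FN = 'politics' predicted as other.
recall = TP/(TP+FN).
politics: TP=15, FN=4+2+1+1+2=10 → 15/25 = 0.6000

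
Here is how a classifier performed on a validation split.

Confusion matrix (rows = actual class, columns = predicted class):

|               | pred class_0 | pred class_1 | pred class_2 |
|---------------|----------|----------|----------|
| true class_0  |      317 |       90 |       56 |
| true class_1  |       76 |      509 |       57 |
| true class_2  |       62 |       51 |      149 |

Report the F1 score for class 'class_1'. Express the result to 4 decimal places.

0.7879

Treat 'class_1' as positive and all other classes as negative.
F1 score = 2·TP/(2·TP+FP+FN).
class_1: TP=509, FP=90+51=141, FN=76+57=133 → 1018/1292 = 0.78793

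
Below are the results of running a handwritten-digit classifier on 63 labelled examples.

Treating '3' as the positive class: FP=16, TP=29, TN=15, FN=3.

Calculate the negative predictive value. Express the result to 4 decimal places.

0.8333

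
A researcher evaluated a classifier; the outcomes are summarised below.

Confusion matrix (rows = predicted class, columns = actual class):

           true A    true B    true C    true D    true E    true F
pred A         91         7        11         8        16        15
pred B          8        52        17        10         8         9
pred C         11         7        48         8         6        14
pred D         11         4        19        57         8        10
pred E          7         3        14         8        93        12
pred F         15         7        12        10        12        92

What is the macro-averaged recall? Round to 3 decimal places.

Per-class recall (TP/(TP+FN)):
  A: TP=91, FN=8+11+11+7+15=52 → 91/143 = 0.6364
  B: TP=52, FN=7+7+4+3+7=28 → 52/80 = 0.6500
  C: TP=48, FN=11+17+19+14+12=73 → 48/121 = 0.3967
  D: TP=57, FN=8+10+8+8+10=44 → 57/101 = 0.5644
  E: TP=93, FN=16+8+6+8+12=50 → 93/143 = 0.6503
  F: TP=92, FN=15+9+14+10+12=60 → 92/152 = 0.6053
Macro-recall = mean = (0.6364 + 0.6500 + 0.3967 + 0.5644 + 0.6503 + 0.6053) / 6 = 0.584

0.584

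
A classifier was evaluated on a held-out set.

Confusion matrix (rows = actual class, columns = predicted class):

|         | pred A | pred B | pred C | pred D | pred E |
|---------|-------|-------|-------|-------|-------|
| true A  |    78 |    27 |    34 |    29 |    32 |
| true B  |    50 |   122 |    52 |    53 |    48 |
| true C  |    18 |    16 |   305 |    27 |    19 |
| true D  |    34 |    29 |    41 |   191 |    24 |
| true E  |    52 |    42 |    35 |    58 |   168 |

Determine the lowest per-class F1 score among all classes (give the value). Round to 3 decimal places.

0.361

Per-class F1 score (2·TP/(2·TP+FP+FN)):
  A: TP=78, FP=50+18+34+52=154, FN=27+34+29+32=122 → 156/432 = 0.3611
  B: TP=122, FP=27+16+29+42=114, FN=50+52+53+48=203 → 244/561 = 0.4349
  C: TP=305, FP=34+52+41+35=162, FN=18+16+27+19=80 → 610/852 = 0.7160
  D: TP=191, FP=29+53+27+58=167, FN=34+29+41+24=128 → 382/677 = 0.5643
  E: TP=168, FP=32+48+19+24=123, FN=52+42+35+58=187 → 336/646 = 0.5201
Lowest is class 'A' with F1 score = 0.361.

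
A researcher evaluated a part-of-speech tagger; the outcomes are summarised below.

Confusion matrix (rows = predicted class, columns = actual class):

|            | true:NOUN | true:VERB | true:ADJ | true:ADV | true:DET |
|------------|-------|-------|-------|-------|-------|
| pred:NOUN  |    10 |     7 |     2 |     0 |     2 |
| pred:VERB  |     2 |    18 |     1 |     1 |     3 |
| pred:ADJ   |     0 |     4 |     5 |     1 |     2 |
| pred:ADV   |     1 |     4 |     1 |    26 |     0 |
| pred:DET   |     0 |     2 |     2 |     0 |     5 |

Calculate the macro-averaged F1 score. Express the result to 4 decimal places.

0.5932

Per-class F1 score (2·TP/(2·TP+FP+FN)):
  NOUN: TP=10, FP=7+2+0+2=11, FN=2+0+1+0=3 → 20/34 = 0.58824
  VERB: TP=18, FP=2+1+1+3=7, FN=7+4+4+2=17 → 36/60 = 0.60000
  ADJ: TP=5, FP=0+4+1+2=7, FN=2+1+1+2=6 → 10/23 = 0.43478
  ADV: TP=26, FP=1+4+1+0=6, FN=0+1+1+0=2 → 52/60 = 0.86667
  DET: TP=5, FP=0+2+2+0=4, FN=2+3+2+0=7 → 10/21 = 0.47619
Macro-F1 score = mean = (0.58824 + 0.60000 + 0.43478 + 0.86667 + 0.47619) / 5 = 0.5932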